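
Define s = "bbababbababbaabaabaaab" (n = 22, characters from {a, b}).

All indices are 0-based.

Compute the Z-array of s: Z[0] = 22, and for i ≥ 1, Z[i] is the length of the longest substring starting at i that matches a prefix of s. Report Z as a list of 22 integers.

Z[0]=22
i=1: outside box; Z[1]=1 extend→box=[1,2)
i=2: outside box; Z[2]=0
i=3: outside box; Z[3]=1 extend→box=[3,4)
i=4: outside box; Z[4]=0
i=5: outside box; Z[5]=8 extend→box=[5,13)
i=6: min(r-i=7, Z[1]=1)=1; Z[6]=1
i=7: min(r-i=6, Z[2]=0)=0; Z[7]=0
i=8: min(r-i=5, Z[3]=1)=1; Z[8]=1
i=9: min(r-i=4, Z[4]=0)=0; Z[9]=0
i=10: min(r-i=3, Z[5]=8)=3; Z[10]=3
i=11: min(r-i=2, Z[6]=1)=1; Z[11]=1
i=12: min(r-i=1, Z[7]=0)=0; Z[12]=0
i=13: outside box; Z[13]=0
i=14: outside box; Z[14]=1 extend→box=[14,15)
i=15: outside box; Z[15]=0
i=16: outside box; Z[16]=0
i=17: outside box; Z[17]=1 extend→box=[17,18)
i=18: outside box; Z[18]=0
i=19: outside box; Z[19]=0
i=20: outside box; Z[20]=0
i=21: outside box; Z[21]=1 extend→box=[21,22)

[22, 1, 0, 1, 0, 8, 1, 0, 1, 0, 3, 1, 0, 0, 1, 0, 0, 1, 0, 0, 0, 1]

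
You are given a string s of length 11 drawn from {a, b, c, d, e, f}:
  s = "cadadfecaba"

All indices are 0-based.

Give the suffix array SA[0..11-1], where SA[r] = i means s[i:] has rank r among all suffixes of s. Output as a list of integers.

[10, 8, 1, 3, 9, 7, 0, 2, 4, 6, 5]

rank→(start, suffix):
  0 → (10, 'a')
  1 → (8, 'aba')
  2 → (1, 'adadfecaba')
  3 → (3, 'adfecaba')
  4 → (9, 'ba')
  5 → (7, 'caba')
  6 → (0, 'cadadfecaba')
  7 → (2, 'dadfecaba')
  8 → (4, 'dfecaba')
  9 → (6, 'ecaba')
  10 → (5, 'fecaba')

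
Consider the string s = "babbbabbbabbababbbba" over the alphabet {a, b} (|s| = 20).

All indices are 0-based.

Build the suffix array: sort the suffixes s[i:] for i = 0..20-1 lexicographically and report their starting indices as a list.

[19, 12, 9, 5, 1, 14, 18, 11, 8, 4, 0, 13, 17, 10, 7, 3, 16, 6, 2, 15]

rank | idx | suffix
   0 |  19 | a
   1 |  12 | ababbbba
   2 |   9 | abbababbbba
   3 |   5 | abbbabbababbbba
   4 |   1 | abbbabbbabbababbbba
   5 |  14 | abbbba
   6 |  18 | ba
   7 |  11 | bababbbba
   8 |   8 | babbababbbba
   9 |   4 | babbbabbababbbba
  10 |   0 | babbbabbbabbababbbba
  11 |  13 | babbbba
  12 |  17 | bba
  13 |  10 | bbababbbba
  14 |   7 | bbabbababbbba
  15 |   3 | bbabbbabbababbbba
  16 |  16 | bbba
  17 |   6 | bbbabbababbbba
  18 |   2 | bbbabbbabbababbbba
  19 |  15 | bbbba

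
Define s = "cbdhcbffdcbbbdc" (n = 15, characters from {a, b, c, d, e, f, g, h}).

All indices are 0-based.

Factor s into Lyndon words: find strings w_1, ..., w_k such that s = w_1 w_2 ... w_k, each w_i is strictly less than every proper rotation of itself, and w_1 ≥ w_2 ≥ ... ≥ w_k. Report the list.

emit factor 1: 'c' (i=0, period=1)
emit factor 2: 'bdhcbffdc' (i=1, period=9)
emit factor 3: 'bbbdc' (i=10, period=5)

["c", "bdhcbffdc", "bbbdc"]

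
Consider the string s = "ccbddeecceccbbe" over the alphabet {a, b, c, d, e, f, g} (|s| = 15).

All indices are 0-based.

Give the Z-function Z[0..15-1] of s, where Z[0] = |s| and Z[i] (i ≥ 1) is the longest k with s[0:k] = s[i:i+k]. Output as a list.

[15, 1, 0, 0, 0, 0, 0, 2, 1, 0, 3, 1, 0, 0, 0]

Z[0]=15
i=1: outside box; Z[1]=1 extend→box=[1,2)
i=2: outside box; Z[2]=0
i=3: outside box; Z[3]=0
i=4: outside box; Z[4]=0
i=5: outside box; Z[5]=0
i=6: outside box; Z[6]=0
i=7: outside box; Z[7]=2 extend→box=[7,9)
i=8: min(r-i=1, Z[1]=1)=1; Z[8]=1
i=9: outside box; Z[9]=0
i=10: outside box; Z[10]=3 extend→box=[10,13)
i=11: min(r-i=2, Z[1]=1)=1; Z[11]=1
i=12: min(r-i=1, Z[2]=0)=0; Z[12]=0
i=13: outside box; Z[13]=0
i=14: outside box; Z[14]=0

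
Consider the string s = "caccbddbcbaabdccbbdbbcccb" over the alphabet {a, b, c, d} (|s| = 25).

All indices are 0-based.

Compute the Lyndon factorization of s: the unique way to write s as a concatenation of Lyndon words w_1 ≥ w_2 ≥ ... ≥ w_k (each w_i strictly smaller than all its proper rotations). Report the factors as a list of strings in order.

["c", "accbddbcb", "aabdccbbdbbcccb"]

emit factor 1: 'c' (i=0, period=1)
emit factor 2: 'accbddbcb' (i=1, period=9)
emit factor 3: 'aabdccbbdbbcccb' (i=10, period=15)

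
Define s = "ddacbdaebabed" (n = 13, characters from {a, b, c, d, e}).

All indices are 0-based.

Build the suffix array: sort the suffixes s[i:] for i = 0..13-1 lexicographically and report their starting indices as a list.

[9, 2, 6, 8, 4, 10, 3, 12, 1, 5, 0, 7, 11]

rank | idx | suffix
   0 |   9 | abed
   1 |   2 | acbdaebabed
   2 |   6 | aebabed
   3 |   8 | babed
   4 |   4 | bdaebabed
   5 |  10 | bed
   6 |   3 | cbdaebabed
   7 |  12 | d
   8 |   1 | dacbdaebabed
   9 |   5 | daebabed
  10 |   0 | ddacbdaebabed
  11 |   7 | ebabed
  12 |  11 | ed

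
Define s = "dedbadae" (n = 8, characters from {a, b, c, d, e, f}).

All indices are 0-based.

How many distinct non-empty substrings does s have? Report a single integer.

32

sorted suffixes:
  #0 SA[0]=4  'adae'
  #1 SA[1]=6  'ae'
  #2 SA[2]=3  'badae'
  #3 SA[3]=5  'dae'
  #4 SA[4]=2  'dbadae'
  #5 SA[5]=0  'dedbadae'
  #6 SA[6]=7  'e'
  #7 SA[7]=1  'edbadae'

SA = [4, 6, 3, 5, 2, 0, 7, 1]
rank  pair      lcp
   1  s[4:],s[6:]  1  'a'
   2  s[6:],s[3:]  0  ''
   3  s[3:],s[5:]  0  ''
   4  s[5:],s[2:]  1  'd'
   5  s[2:],s[0:]  1  'd'
   6  s[0:],s[7:]  0  ''
   7  s[7:],s[1:]  1  'e'

n(n+1)/2 = 8·9/2 = 36
Σ LCP = 0 + 1 + 0 + 0 + 1 + 1 + 0 + 1 = 4
distinct = 36 − 4 = 32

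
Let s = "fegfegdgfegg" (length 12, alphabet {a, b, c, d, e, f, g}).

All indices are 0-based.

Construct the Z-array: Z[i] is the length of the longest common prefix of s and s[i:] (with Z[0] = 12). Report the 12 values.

[12, 0, 0, 3, 0, 0, 0, 0, 3, 0, 0, 0]

Z[0]=12
i=1: i≥r, start 0; Z[1]=0
i=2: i≥r, start 0; Z[2]=0
i=3: i≥r, start 0; Z[3]=3 extend→box=[3,6)
i=4: min(r-i=2, Z[1]=0)=0; Z[4]=0
i=5: min(r-i=1, Z[2]=0)=0; Z[5]=0
i=6: i≥r, start 0; Z[6]=0
i=7: i≥r, start 0; Z[7]=0
i=8: i≥r, start 0; Z[8]=3 extend→box=[8,11)
i=9: min(r-i=2, Z[1]=0)=0; Z[9]=0
i=10: min(r-i=1, Z[2]=0)=0; Z[10]=0
i=11: i≥r, start 0; Z[11]=0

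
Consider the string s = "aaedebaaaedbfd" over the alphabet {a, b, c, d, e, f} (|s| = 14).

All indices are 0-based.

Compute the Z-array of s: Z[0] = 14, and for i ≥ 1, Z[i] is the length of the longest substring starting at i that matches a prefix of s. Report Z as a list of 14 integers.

[14, 1, 0, 0, 0, 0, 2, 4, 1, 0, 0, 0, 0, 0]

Z[0]=14
i=1: i≥r, start 0; Z[1]=1 scan→box=[1,2)
i=2: i≥r, start 0; Z[2]=0
i=3: i≥r, start 0; Z[3]=0
i=4: i≥r, start 0; Z[4]=0
i=5: i≥r, start 0; Z[5]=0
i=6: i≥r, start 0; Z[6]=2 scan→box=[6,8)
i=7: min(r-i=1, Z[1]=1)=1; Z[7]=4 scan→box=[7,11)
i=8: min(r-i=3, Z[1]=1)=1; Z[8]=1
i=9: min(r-i=2, Z[2]=0)=0; Z[9]=0
i=10: min(r-i=1, Z[3]=0)=0; Z[10]=0
i=11: i≥r, start 0; Z[11]=0
i=12: i≥r, start 0; Z[12]=0
i=13: i≥r, start 0; Z[13]=0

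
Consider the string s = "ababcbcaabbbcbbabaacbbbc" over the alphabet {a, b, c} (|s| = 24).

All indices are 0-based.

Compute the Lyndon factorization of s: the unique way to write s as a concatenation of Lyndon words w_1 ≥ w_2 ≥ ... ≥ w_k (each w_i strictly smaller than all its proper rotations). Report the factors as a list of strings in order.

emit factor 1: 'ababcbc' (i=0, period=7)
emit factor 2: 'aabbbcbbabaacbbbc' (i=7, period=17)

["ababcbc", "aabbbcbbabaacbbbc"]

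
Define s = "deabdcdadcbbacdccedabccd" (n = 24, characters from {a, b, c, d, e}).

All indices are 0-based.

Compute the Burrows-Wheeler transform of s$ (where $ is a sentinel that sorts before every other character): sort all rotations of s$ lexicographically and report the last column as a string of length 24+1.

rank  rotation                   last
    0  $deabdcdadcbbacdccedabccd  d
    1  abccd$deabdcdadcbbacdcced  d
    2  abdcdadcbbacdccedabccd$de  e
    3  acdccedabccd$deabdcdadcbb  b
    4  adcbbacdccedabccd$deabdcd  d
    5  bacdccedabccd$deabdcdadcb  b
    6  bbacdccedabccd$deabdcdadc  c
    7  bccd$deabdcdadcbbacdcceda  a
    8  bdcdadcbbacdccedabccd$dea  a
    9  cbbacdccedabccd$deabdcdad  d
   10  ccd$deabdcdadcbbacdccedab  b
   11  ccedabccd$deabdcdadcbbacd  d
   12  cd$deabdcdadcbbacdccedabc  c
   13  cdadcbbacdccedabccd$deabd  d
   14  cdccedabccd$deabdcdadcbba  a
   15  cedabccd$deabdcdadcbbacdc  c
   16  d$deabdcdadcbbacdccedabcc  c
   17  dabccd$deabdcdadcbbacdcce  e
   18  dadcbbacdccedabccd$deabdc  c
   19  dcbbacdccedabccd$deabdcda  a
   20  dccedabccd$deabdcdadcbbac  c
   21  dcdadcbbacdccedabccd$deab  b
   22  deabdcdadcbbacdccedabccd$  $
   23  eabdcdadcbbacdccedabccd$d  d
   24  edabccd$deabdcdadcbbacdcc  c

ddebdbcaadbdcdaccecacb$dc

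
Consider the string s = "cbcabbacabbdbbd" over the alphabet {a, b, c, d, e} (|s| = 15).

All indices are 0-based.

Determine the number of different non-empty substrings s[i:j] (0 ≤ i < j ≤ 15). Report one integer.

100

sorted suffixes:
  #0 SA[0]=3  'abbacabbdbbd'
  #1 SA[1]=8  'abbdbbd'
  #2 SA[2]=6  'acabbdbbd'
  #3 SA[3]=5  'bacabbdbbd'
  #4 SA[4]=4  'bbacabbdbbd'
  #5 SA[5]=12  'bbd'
  #6 SA[6]=9  'bbdbbd'
  #7 SA[7]=1  'bcabbacabbdbbd'
  #8 SA[8]=13  'bd'
  #9 SA[9]=10  'bdbbd'
  #10 SA[10]=2  'cabbacabbdbbd'
  #11 SA[11]=7  'cabbdbbd'
  #12 SA[12]=0  'cbcabbacabbdbbd'
  #13 SA[13]=14  'd'
  #14 SA[14]=11  'dbbd'

SA = [3, 8, 6, 5, 4, 12, 9, 1, 13, 10, 2, 7, 0, 14, 11]
[i] adj suffixes → lcp
  [1] 3/8 → 3 ('abb')
  [2] 8/6 → 1 ('a')
  [3] 6/5 → 0 ('')
  [4] 5/4 → 1 ('b')
  [5] 4/12 → 2 ('bb')
  [6] 12/9 → 3 ('bbd')
  [7] 9/1 → 1 ('b')
  [8] 1/13 → 1 ('b')
  [9] 13/10 → 2 ('bd')
  [10] 10/2 → 0 ('')
  [11] 2/7 → 4 ('cabb')
  [12] 7/0 → 1 ('c')
  [13] 0/14 → 0 ('')
  [14] 14/11 → 1 ('d')

n(n+1)/2 = 15·16/2 = 120
Σ LCP = 0 + 3 + 1 + 0 + 1 + 2 + 3 + 1 + 1 + 2 + 0 + 4 + 1 + 0 + 1 = 20
distinct = 120 − 20 = 100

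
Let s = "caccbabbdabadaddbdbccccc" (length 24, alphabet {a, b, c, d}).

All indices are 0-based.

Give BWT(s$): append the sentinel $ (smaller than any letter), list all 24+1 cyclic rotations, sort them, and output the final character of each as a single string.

rank  rotation                   last
    0  $caccbabbdabadaddbdbccccc  c
    1  abadaddbdbccccc$caccbabbd  d
    2  abbdabadaddbdbccccc$caccb  b
    3  accbabbdabadaddbdbccccc$c  c
    4  adaddbdbccccc$caccbabbdab  b
    5  addbdbccccc$caccbabbdabad  d
    6  babbdabadaddbdbccccc$cacc  c
    7  badaddbdbccccc$caccbabbda  a
    8  bbdabadaddbdbccccc$caccba  a
    9  bccccc$caccbabbdabadaddbd  d
   10  bdabadaddbdbccccc$caccbab  b
   11  bdbccccc$caccbabbdabadadd  d
   12  c$caccbabbdabadaddbdbcccc  c
   13  caccbabbdabadaddbdbccccc$  $
   14  cbabbdabadaddbdbccccc$cac  c
   15  cc$caccbabbdabadaddbdbccc  c
   16  ccbabbdabadaddbdbccccc$ca  a
   17  ccc$caccbabbdabadaddbdbcc  c
   18  cccc$caccbabbdabadaddbdbc  c
   19  ccccc$caccbabbdabadaddbdb  b
   20  dabadaddbdbccccc$caccbabb  b
   21  daddbdbccccc$caccbabbdaba  a
   22  dbccccc$caccbabbdabadaddb  b
   23  dbdbccccc$caccbabbdabadad  d
   24  ddbdbccccc$caccbabbdabada  a

cdbcbdcaadbdc$ccaccbbabda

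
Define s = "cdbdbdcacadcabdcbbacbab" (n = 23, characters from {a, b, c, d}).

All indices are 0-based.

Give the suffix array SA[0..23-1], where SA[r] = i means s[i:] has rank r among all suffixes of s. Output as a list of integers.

[21, 12, 7, 18, 9, 22, 20, 17, 16, 2, 4, 13, 11, 6, 8, 19, 15, 0, 1, 3, 10, 5, 14]

rank→(start, suffix):
  0 → (21, 'ab')
  1 → (12, 'abdcbbacbab')
  2 → (7, 'acadcabdcbbacbab')
  3 → (18, 'acbab')
  4 → (9, 'adcabdcbbacbab')
  5 → (22, 'b')
  6 → (20, 'bab')
  7 → (17, 'bacbab')
  8 → (16, 'bbacbab')
  9 → (2, 'bdbdcacadcabdcbbacbab')
  10 → (4, 'bdcacadcabdcbbacbab')
  11 → (13, 'bdcbbacbab')
  12 → (11, 'cabdcbbacbab')
  13 → (6, 'cacadcabdcbbacbab')
  14 → (8, 'cadcabdcbbacbab')
  15 → (19, 'cbab')
  16 → (15, 'cbbacbab')
  17 → (0, 'cdbdbdcacadcabdcbbacbab')
  18 → (1, 'dbdbdcacadcabdcbbacbab')
  19 → (3, 'dbdcacadcabdcbbacbab')
  20 → (10, 'dcabdcbbacbab')
  21 → (5, 'dcacadcabdcbbacbab')
  22 → (14, 'dcbbacbab')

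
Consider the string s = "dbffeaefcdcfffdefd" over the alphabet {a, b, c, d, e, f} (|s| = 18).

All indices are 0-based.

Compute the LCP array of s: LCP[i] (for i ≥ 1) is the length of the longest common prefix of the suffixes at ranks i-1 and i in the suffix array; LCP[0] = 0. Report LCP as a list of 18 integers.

sorted suffixes:
  #0 SA[0]=5  'aefcdcfffdefd'
  #1 SA[1]=1  'bffeaefcdcfffdefd'
  #2 SA[2]=8  'cdcfffdefd'
  #3 SA[3]=10  'cfffdefd'
  #4 SA[4]=17  'd'
  #5 SA[5]=0  'dbffeaefcdcfffdefd'
  #6 SA[6]=9  'dcfffdefd'
  #7 SA[7]=14  'defd'
  #8 SA[8]=4  'eaefcdcfffdefd'
  #9 SA[9]=6  'efcdcfffdefd'
  #10 SA[10]=15  'efd'
  #11 SA[11]=7  'fcdcfffdefd'
  #12 SA[12]=16  'fd'
  #13 SA[13]=13  'fdefd'
  #14 SA[14]=3  'feaefcdcfffdefd'
  #15 SA[15]=12  'ffdefd'
  #16 SA[16]=2  'ffeaefcdcfffdefd'
  #17 SA[17]=11  'fffdefd'

SA = [5, 1, 8, 10, 17, 0, 9, 14, 4, 6, 15, 7, 16, 13, 3, 12, 2, 11]
rank  pair      lcp
   1  s[5:],s[1:]  0  ''
   2  s[1:],s[8:]  0  ''
   3  s[8:],s[10:]  1  'c'
   4  s[10:],s[17:]  0  ''
   5  s[17:],s[0:]  1  'd'
   6  s[0:],s[9:]  1  'd'
   7  s[9:],s[14:]  1  'd'
   8  s[14:],s[4:]  0  ''
   9  s[4:],s[6:]  1  'e'
  10  s[6:],s[15:]  2  'ef'
  11  s[15:],s[7:]  0  ''
  12  s[7:],s[16:]  1  'f'
  13  s[16:],s[13:]  2  'fd'
  14  s[13:],s[3:]  1  'f'
  15  s[3:],s[12:]  1  'f'
  16  s[12:],s[2:]  2  'ff'
  17  s[2:],s[11:]  2  'ff'

[0, 0, 0, 1, 0, 1, 1, 1, 0, 1, 2, 0, 1, 2, 1, 1, 2, 2]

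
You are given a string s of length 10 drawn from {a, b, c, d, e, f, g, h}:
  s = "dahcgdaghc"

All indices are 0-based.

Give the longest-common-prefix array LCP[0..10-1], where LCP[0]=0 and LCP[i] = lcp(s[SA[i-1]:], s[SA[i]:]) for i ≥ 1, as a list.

[0, 1, 0, 1, 0, 2, 0, 1, 0, 2]

rank→(start, suffix):
  0 → (6, 'aghc')
  1 → (1, 'ahcgdaghc')
  2 → (9, 'c')
  3 → (3, 'cgdaghc')
  4 → (5, 'daghc')
  5 → (0, 'dahcgdaghc')
  6 → (4, 'gdaghc')
  7 → (7, 'ghc')
  8 → (8, 'hc')
  9 → (2, 'hcgdaghc')

SA = [6, 1, 9, 3, 5, 0, 4, 7, 8, 2]
i: (SA[i-1],SA[i]) lcp shared
  1: (6,1) 1 'a'
  2: (1,9) 0 ''
  3: (9,3) 1 'c'
  4: (3,5) 0 ''
  5: (5,0) 2 'da'
  6: (0,4) 0 ''
  7: (4,7) 1 'g'
  8: (7,8) 0 ''
  9: (8,2) 2 'hc'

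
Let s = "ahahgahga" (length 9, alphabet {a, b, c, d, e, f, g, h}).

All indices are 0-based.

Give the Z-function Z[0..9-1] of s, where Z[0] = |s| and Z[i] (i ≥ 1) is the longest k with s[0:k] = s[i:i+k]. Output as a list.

[9, 0, 2, 0, 0, 2, 0, 0, 1]

Z[0]=9
i=1: fresh scan; Z[1]=0
i=2: fresh scan; Z[2]=2 extend→box=[2,4)
i=3: min(r-i=1, Z[1]=0)=0; Z[3]=0
i=4: fresh scan; Z[4]=0
i=5: fresh scan; Z[5]=2 extend→box=[5,7)
i=6: min(r-i=1, Z[1]=0)=0; Z[6]=0
i=7: fresh scan; Z[7]=0
i=8: fresh scan; Z[8]=1 extend→box=[8,9)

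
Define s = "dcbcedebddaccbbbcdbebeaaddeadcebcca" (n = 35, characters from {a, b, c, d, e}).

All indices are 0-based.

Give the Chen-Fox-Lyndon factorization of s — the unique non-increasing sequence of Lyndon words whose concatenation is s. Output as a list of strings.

emit factor 1: 'd' (i=0, period=1)
emit factor 2: 'c' (i=1, period=1)
emit factor 3: 'bcedebdd' (i=2, period=8)
emit factor 4: 'accbbbcdbebe' (i=10, period=12)
emit factor 5: 'aaddeadcebcc' (i=22, period=12)
emit factor 6: 'a' (i=34, period=1)

["d", "c", "bcedebdd", "accbbbcdbebe", "aaddeadcebcc", "a"]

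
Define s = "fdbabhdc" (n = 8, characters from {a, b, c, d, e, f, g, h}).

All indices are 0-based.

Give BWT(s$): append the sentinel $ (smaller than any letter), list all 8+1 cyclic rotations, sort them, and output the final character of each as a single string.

rank  rotation   last
    0  $fdbabhdc  c
    1  abhdc$fdb  b
    2  babhdc$fd  d
    3  bhdc$fdba  a
    4  c$fdbabhd  d
    5  dbabhdc$f  f
    6  dc$fdbabh  h
    7  fdbabhdc$  $
    8  hdc$fdbab  b

cbdadfh$b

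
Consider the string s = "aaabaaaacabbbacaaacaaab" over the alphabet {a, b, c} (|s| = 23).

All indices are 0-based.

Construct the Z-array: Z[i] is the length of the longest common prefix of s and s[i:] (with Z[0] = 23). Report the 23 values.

Z[0]=23
i=1: i≥r, start 0; Z[1]=2 grow→box=[1,3)
i=2: min(r-i=1, Z[1]=2)=1; Z[2]=1
i=3: i≥r, start 0; Z[3]=0
i=4: i≥r, start 0; Z[4]=3 grow→box=[4,7)
i=5: min(r-i=2, Z[1]=2)=2; Z[5]=3 grow→box=[5,8)
i=6: min(r-i=2, Z[1]=2)=2; Z[6]=2
i=7: min(r-i=1, Z[2]=1)=1; Z[7]=1
i=8: i≥r, start 0; Z[8]=0
i=9: i≥r, start 0; Z[9]=1 grow→box=[9,10)
i=10: i≥r, start 0; Z[10]=0
i=11: i≥r, start 0; Z[11]=0
i=12: i≥r, start 0; Z[12]=0
i=13: i≥r, start 0; Z[13]=1 grow→box=[13,14)
i=14: i≥r, start 0; Z[14]=0
i=15: i≥r, start 0; Z[15]=3 grow→box=[15,18)
i=16: min(r-i=2, Z[1]=2)=2; Z[16]=2
i=17: min(r-i=1, Z[2]=1)=1; Z[17]=1
i=18: i≥r, start 0; Z[18]=0
i=19: i≥r, start 0; Z[19]=4 grow→box=[19,23)
i=20: min(r-i=3, Z[1]=2)=2; Z[20]=2
i=21: min(r-i=2, Z[2]=1)=1; Z[21]=1
i=22: min(r-i=1, Z[3]=0)=0; Z[22]=0

[23, 2, 1, 0, 3, 3, 2, 1, 0, 1, 0, 0, 0, 1, 0, 3, 2, 1, 0, 4, 2, 1, 0]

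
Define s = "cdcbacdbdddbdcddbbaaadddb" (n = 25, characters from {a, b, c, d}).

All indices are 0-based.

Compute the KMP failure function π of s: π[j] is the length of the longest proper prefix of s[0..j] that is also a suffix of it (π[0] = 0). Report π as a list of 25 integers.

[0, 0, 1, 0, 0, 1, 2, 0, 0, 0, 0, 0, 0, 1, 2, 0, 0, 0, 0, 0, 0, 0, 0, 0, 0]

π[0] = 0
j=1 s[j]='d': π[1]=0 (border '')
j=2 s[j]='c': π[2]=1 (border 'c')
j=3 s[j]='b': k: 1→0; π[3]=0 (border '')
j=4 s[j]='a': π[4]=0 (border '')
j=5 s[j]='c': π[5]=1 (border 'c')
j=6 s[j]='d': π[6]=2 (border 'cd')
j=7 s[j]='b': k: 2→0; π[7]=0 (border '')
j=8 s[j]='d': π[8]=0 (border '')
j=9 s[j]='d': π[9]=0 (border '')
j=10 s[j]='d': π[10]=0 (border '')
j=11 s[j]='b': π[11]=0 (border '')
j=12 s[j]='d': π[12]=0 (border '')
j=13 s[j]='c': π[13]=1 (border 'c')
j=14 s[j]='d': π[14]=2 (border 'cd')
j=15 s[j]='d': k: 2→0; π[15]=0 (border '')
j=16 s[j]='b': π[16]=0 (border '')
j=17 s[j]='b': π[17]=0 (border '')
j=18 s[j]='a': π[18]=0 (border '')
j=19 s[j]='a': π[19]=0 (border '')
j=20 s[j]='a': π[20]=0 (border '')
j=21 s[j]='d': π[21]=0 (border '')
j=22 s[j]='d': π[22]=0 (border '')
j=23 s[j]='d': π[23]=0 (border '')
j=24 s[j]='b': π[24]=0 (border '')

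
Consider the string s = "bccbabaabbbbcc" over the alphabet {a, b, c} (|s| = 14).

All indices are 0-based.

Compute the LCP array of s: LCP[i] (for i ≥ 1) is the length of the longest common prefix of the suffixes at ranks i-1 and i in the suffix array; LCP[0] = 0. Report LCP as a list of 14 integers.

[0, 1, 2, 0, 2, 1, 3, 2, 1, 3, 0, 1, 1, 2]

sorted suffixes:
  #0 SA[0]=6  'aabbbbcc'
  #1 SA[1]=4  'abaabbbbcc'
  #2 SA[2]=7  'abbbbcc'
  #3 SA[3]=5  'baabbbbcc'
  #4 SA[4]=3  'babaabbbbcc'
  #5 SA[5]=8  'bbbbcc'
  #6 SA[6]=9  'bbbcc'
  #7 SA[7]=10  'bbcc'
  #8 SA[8]=11  'bcc'
  #9 SA[9]=0  'bccbabaabbbbcc'
  #10 SA[10]=13  'c'
  #11 SA[11]=2  'cbabaabbbbcc'
  #12 SA[12]=12  'cc'
  #13 SA[13]=1  'ccbabaabbbbcc'

SA = [6, 4, 7, 5, 3, 8, 9, 10, 11, 0, 13, 2, 12, 1]
rank  pair      lcp
   1  s[6:],s[4:]  1  'a'
   2  s[4:],s[7:]  2  'ab'
   3  s[7:],s[5:]  0  ''
   4  s[5:],s[3:]  2  'ba'
   5  s[3:],s[8:]  1  'b'
   6  s[8:],s[9:]  3  'bbb'
   7  s[9:],s[10:]  2  'bb'
   8  s[10:],s[11:]  1  'b'
   9  s[11:],s[0:]  3  'bcc'
  10  s[0:],s[13:]  0  ''
  11  s[13:],s[2:]  1  'c'
  12  s[2:],s[12:]  1  'c'
  13  s[12:],s[1:]  2  'cc'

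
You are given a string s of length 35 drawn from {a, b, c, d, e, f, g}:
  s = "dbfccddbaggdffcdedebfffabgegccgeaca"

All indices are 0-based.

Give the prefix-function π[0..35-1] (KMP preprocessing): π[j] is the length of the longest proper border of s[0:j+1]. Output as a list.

[0, 0, 0, 0, 0, 1, 1, 2, 0, 0, 0, 1, 0, 0, 0, 1, 0, 1, 0, 0, 0, 0, 0, 0, 0, 0, 0, 0, 0, 0, 0, 0, 0, 0, 0]

π[0] = 0
j=1 s[j]='b': π[1]=0 (border '')
j=2 s[j]='f': π[2]=0 (border '')
j=3 s[j]='c': π[3]=0 (border '')
j=4 s[j]='c': π[4]=0 (border '')
j=5 s[j]='d': π[5]=1 (border 'd')
j=6 s[j]='d': k: 1→0; π[6]=1 (border 'd')
j=7 s[j]='b': π[7]=2 (border 'db')
j=8 s[j]='a': k: 2→0; π[8]=0 (border '')
j=9 s[j]='g': π[9]=0 (border '')
j=10 s[j]='g': π[10]=0 (border '')
j=11 s[j]='d': π[11]=1 (border 'd')
j=12 s[j]='f': k: 1→0; π[12]=0 (border '')
j=13 s[j]='f': π[13]=0 (border '')
j=14 s[j]='c': π[14]=0 (border '')
j=15 s[j]='d': π[15]=1 (border 'd')
j=16 s[j]='e': k: 1→0; π[16]=0 (border '')
j=17 s[j]='d': π[17]=1 (border 'd')
j=18 s[j]='e': k: 1→0; π[18]=0 (border '')
j=19 s[j]='b': π[19]=0 (border '')
j=20 s[j]='f': π[20]=0 (border '')
j=21 s[j]='f': π[21]=0 (border '')
j=22 s[j]='f': π[22]=0 (border '')
j=23 s[j]='a': π[23]=0 (border '')
j=24 s[j]='b': π[24]=0 (border '')
j=25 s[j]='g': π[25]=0 (border '')
j=26 s[j]='e': π[26]=0 (border '')
j=27 s[j]='g': π[27]=0 (border '')
j=28 s[j]='c': π[28]=0 (border '')
j=29 s[j]='c': π[29]=0 (border '')
j=30 s[j]='g': π[30]=0 (border '')
j=31 s[j]='e': π[31]=0 (border '')
j=32 s[j]='a': π[32]=0 (border '')
j=33 s[j]='c': π[33]=0 (border '')
j=34 s[j]='a': π[34]=0 (border '')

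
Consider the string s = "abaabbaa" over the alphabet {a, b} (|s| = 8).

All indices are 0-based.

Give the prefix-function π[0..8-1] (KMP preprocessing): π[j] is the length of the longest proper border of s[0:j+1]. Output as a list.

π[0] = 0
j=1 s[j]='b': π[1]=0 (border '')
j=2 s[j]='a': π[2]=1 (border 'a')
j=3 s[j]='a': k: 1→0; π[3]=1 (border 'a')
j=4 s[j]='b': π[4]=2 (border 'ab')
j=5 s[j]='b': k: 2→0; π[5]=0 (border '')
j=6 s[j]='a': π[6]=1 (border 'a')
j=7 s[j]='a': k: 1→0; π[7]=1 (border 'a')

[0, 0, 1, 1, 2, 0, 1, 1]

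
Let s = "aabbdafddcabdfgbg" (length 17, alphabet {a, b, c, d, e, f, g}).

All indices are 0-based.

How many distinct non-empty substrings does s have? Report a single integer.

rank | idx | suffix
   0 |   0 | aabbdafddcabdfgbg
   1 |   1 | abbdafddcabdfgbg
   2 |  10 | abdfgbg
   3 |   5 | afddcabdfgbg
   4 |   2 | bbdafddcabdfgbg
   5 |   3 | bdafddcabdfgbg
   6 |  11 | bdfgbg
   7 |  15 | bg
   8 |   9 | cabdfgbg
   9 |   4 | dafddcabdfgbg
  10 |   8 | dcabdfgbg
  11 |   7 | ddcabdfgbg
  12 |  12 | dfgbg
  13 |   6 | fddcabdfgbg
  14 |  13 | fgbg
  15 |  16 | g
  16 |  14 | gbg

SA = [0, 1, 10, 5, 2, 3, 11, 15, 9, 4, 8, 7, 12, 6, 13, 16, 14]
rank  pair      lcp
   1  s[0:],s[1:]  1  'a'
   2  s[1:],s[10:]  2  'ab'
   3  s[10:],s[5:]  1  'a'
   4  s[5:],s[2:]  0  ''
   5  s[2:],s[3:]  1  'b'
   6  s[3:],s[11:]  2  'bd'
   7  s[11:],s[15:]  1  'b'
   8  s[15:],s[9:]  0  ''
   9  s[9:],s[4:]  0  ''
  10  s[4:],s[8:]  1  'd'
  11  s[8:],s[7:]  1  'd'
  12  s[7:],s[12:]  1  'd'
  13  s[12:],s[6:]  0  ''
  14  s[6:],s[13:]  1  'f'
  15  s[13:],s[16:]  0  ''
  16  s[16:],s[14:]  1  'g'

n(n+1)/2 = 17·18/2 = 153
Σ LCP = 0 + 1 + 2 + 1 + 0 + 1 + 2 + 1 + 0 + 0 + 1 + 1 + 1 + 0 + 1 + 0 + 1 = 13
distinct = 153 − 13 = 140

140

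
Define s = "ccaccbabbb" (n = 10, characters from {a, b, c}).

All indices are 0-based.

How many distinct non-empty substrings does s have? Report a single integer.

46

rank | idx | suffix
   0 |   6 | abbb
   1 |   2 | accbabbb
   2 |   9 | b
   3 |   5 | babbb
   4 |   8 | bb
   5 |   7 | bbb
   6 |   1 | caccbabbb
   7 |   4 | cbabbb
   8 |   0 | ccaccbabbb
   9 |   3 | ccbabbb

SA = [6, 2, 9, 5, 8, 7, 1, 4, 0, 3]
rank  pair      lcp
   1  s[6:],s[2:]  1  'a'
   2  s[2:],s[9:]  0  ''
   3  s[9:],s[5:]  1  'b'
   4  s[5:],s[8:]  1  'b'
   5  s[8:],s[7:]  2  'bb'
   6  s[7:],s[1:]  0  ''
   7  s[1:],s[4:]  1  'c'
   8  s[4:],s[0:]  1  'c'
   9  s[0:],s[3:]  2  'cc'

n(n+1)/2 = 10·11/2 = 55
Σ LCP = 0 + 1 + 0 + 1 + 1 + 2 + 0 + 1 + 1 + 2 = 9
distinct = 55 − 9 = 46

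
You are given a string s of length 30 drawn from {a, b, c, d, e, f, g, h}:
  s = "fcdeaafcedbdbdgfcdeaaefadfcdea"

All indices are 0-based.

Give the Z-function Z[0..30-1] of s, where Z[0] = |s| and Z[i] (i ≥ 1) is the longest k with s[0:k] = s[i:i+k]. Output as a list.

Z[0]=30
i=1: i≥r, start 0; Z[1]=0
i=2: i≥r, start 0; Z[2]=0
i=3: i≥r, start 0; Z[3]=0
i=4: i≥r, start 0; Z[4]=0
i=5: i≥r, start 0; Z[5]=0
i=6: i≥r, start 0; Z[6]=2 grow→box=[6,8)
i=7: min(r-i=1, Z[1]=0)=0; Z[7]=0
i=8: i≥r, start 0; Z[8]=0
i=9: i≥r, start 0; Z[9]=0
i=10: i≥r, start 0; Z[10]=0
i=11: i≥r, start 0; Z[11]=0
i=12: i≥r, start 0; Z[12]=0
i=13: i≥r, start 0; Z[13]=0
i=14: i≥r, start 0; Z[14]=0
i=15: i≥r, start 0; Z[15]=6 grow→box=[15,21)
i=16: min(r-i=5, Z[1]=0)=0; Z[16]=0
i=17: min(r-i=4, Z[2]=0)=0; Z[17]=0
i=18: min(r-i=3, Z[3]=0)=0; Z[18]=0
i=19: min(r-i=2, Z[4]=0)=0; Z[19]=0
i=20: min(r-i=1, Z[5]=0)=0; Z[20]=0
i=21: i≥r, start 0; Z[21]=0
i=22: i≥r, start 0; Z[22]=1 grow→box=[22,23)
i=23: i≥r, start 0; Z[23]=0
i=24: i≥r, start 0; Z[24]=0
i=25: i≥r, start 0; Z[25]=5 grow→box=[25,30)
i=26: min(r-i=4, Z[1]=0)=0; Z[26]=0
i=27: min(r-i=3, Z[2]=0)=0; Z[27]=0
i=28: min(r-i=2, Z[3]=0)=0; Z[28]=0
i=29: min(r-i=1, Z[4]=0)=0; Z[29]=0

[30, 0, 0, 0, 0, 0, 2, 0, 0, 0, 0, 0, 0, 0, 0, 6, 0, 0, 0, 0, 0, 0, 1, 0, 0, 5, 0, 0, 0, 0]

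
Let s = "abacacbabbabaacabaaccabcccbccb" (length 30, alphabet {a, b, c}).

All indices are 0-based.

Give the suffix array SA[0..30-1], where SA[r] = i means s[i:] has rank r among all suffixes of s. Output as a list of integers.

[12, 17, 10, 15, 0, 7, 21, 13, 2, 4, 18, 29, 11, 16, 9, 6, 1, 8, 26, 22, 14, 20, 3, 28, 5, 25, 19, 27, 24, 23]

sorted suffixes:
  #0 SA[0]=12  'aacabaaccabcccbccb'
  #1 SA[1]=17  'aaccabcccbccb'
  #2 SA[2]=10  'abaacabaaccabcccbccb'
  #3 SA[3]=15  'abaaccabcccbccb'
  #4 SA[4]=0  'abacacbabbabaacabaaccabcccbccb'
  #5 SA[5]=7  'abbabaacabaaccabcccbccb'
  #6 SA[6]=21  'abcccbccb'
  #7 SA[7]=13  'acabaaccabcccbccb'
  #8 SA[8]=2  'acacbabbabaacabaaccabcccbccb'
  #9 SA[9]=4  'acbabbabaacabaaccabcccbccb'
  #10 SA[10]=18  'accabcccbccb'
  #11 SA[11]=29  'b'
  #12 SA[12]=11  'baacabaaccabcccbccb'
  #13 SA[13]=16  'baaccabcccbccb'
  #14 SA[14]=9  'babaacabaaccabcccbccb'
  #15 SA[15]=6  'babbabaacabaaccabcccbccb'
  #16 SA[16]=1  'bacacbabbabaacabaaccabcccbccb'
  #17 SA[17]=8  'bbabaacabaaccabcccbccb'
  #18 SA[18]=26  'bccb'
  #19 SA[19]=22  'bcccbccb'
  #20 SA[20]=14  'cabaaccabcccbccb'
  #21 SA[21]=20  'cabcccbccb'
  #22 SA[22]=3  'cacbabbabaacabaaccabcccbccb'
  #23 SA[23]=28  'cb'
  #24 SA[24]=5  'cbabbabaacabaaccabcccbccb'
  #25 SA[25]=25  'cbccb'
  #26 SA[26]=19  'ccabcccbccb'
  #27 SA[27]=27  'ccb'
  #28 SA[28]=24  'ccbccb'
  #29 SA[29]=23  'cccbccb'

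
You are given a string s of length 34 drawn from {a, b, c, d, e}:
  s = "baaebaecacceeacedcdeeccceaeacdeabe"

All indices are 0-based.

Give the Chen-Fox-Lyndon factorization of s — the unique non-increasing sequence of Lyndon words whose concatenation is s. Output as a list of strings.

emit factor 1: 'b' (i=0, period=1)
emit factor 2: 'aaebaecacceeacedcdeeccceaeacdeabe' (i=1, period=33)

["b", "aaebaecacceeacedcdeeccceaeacdeabe"]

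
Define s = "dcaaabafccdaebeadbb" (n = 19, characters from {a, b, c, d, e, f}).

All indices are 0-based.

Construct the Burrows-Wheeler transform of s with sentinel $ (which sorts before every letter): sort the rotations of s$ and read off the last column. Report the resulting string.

rank  rotation              last
    0  $dcaaabafccdaebeadbb  b
    1  aaabafccdaebeadbb$dc  c
    2  aabafccdaebeadbb$dca  a
    3  abafccdaebeadbb$dcaa  a
    4  adbb$dcaaabafccdaebe  e
    5  aebeadbb$dcaaabafccd  d
    6  afccdaebeadbb$dcaaab  b
    7  b$dcaaabafccdaebeadb  b
    8  bafccdaebeadbb$dcaaa  a
    9  bb$dcaaabafccdaebead  d
   10  beadbb$dcaaabafccdae  e
   11  caaabafccdaebeadbb$d  d
   12  ccdaebeadbb$dcaaabaf  f
   13  cdaebeadbb$dcaaabafc  c
   14  daebeadbb$dcaaabafcc  c
   15  dbb$dcaaabafccdaebea  a
   16  dcaaabafccdaebeadbb$  $
   17  eadbb$dcaaabafccdaeb  b
   18  ebeadbb$dcaaabafccda  a
   19  fccdaebeadbb$dcaaaba  a

bcaaedbbadedfcca$baa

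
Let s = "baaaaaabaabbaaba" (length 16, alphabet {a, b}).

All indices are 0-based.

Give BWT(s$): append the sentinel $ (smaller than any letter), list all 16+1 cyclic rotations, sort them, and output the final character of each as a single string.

abbaaababaaaa$baa

rank  rotation           last
    0  $baaaaaabaabbaaba  a
    1  a$baaaaaabaabbaab  b
    2  aaaaaabaabbaaba$b  b
    3  aaaaabaabbaaba$ba  a
    4  aaaabaabbaaba$baa  a
    5  aaabaabbaaba$baaa  a
    6  aaba$baaaaaabaabb  b
    7  aabaabbaaba$baaaa  a
    8  aabbaaba$baaaaaab  b
    9  aba$baaaaaabaabba  a
   10  abaabbaaba$baaaaa  a
   11  abbaaba$baaaaaaba  a
   12  ba$baaaaaabaabbaa  a
   13  baaaaaabaabbaaba$  $
   14  baaba$baaaaaabaab  b
   15  baabbaaba$baaaaaa  a
   16  bbaaba$baaaaaabaa  a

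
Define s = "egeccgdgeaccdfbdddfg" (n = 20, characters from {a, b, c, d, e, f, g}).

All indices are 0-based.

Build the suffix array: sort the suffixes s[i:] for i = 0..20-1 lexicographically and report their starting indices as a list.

[9, 14, 10, 3, 11, 4, 15, 16, 12, 17, 6, 8, 2, 0, 13, 18, 19, 5, 7, 1]

rank→(start, suffix):
  0 → (9, 'accdfbdddfg')
  1 → (14, 'bdddfg')
  2 → (10, 'ccdfbdddfg')
  3 → (3, 'ccgdgeaccdfbdddfg')
  4 → (11, 'cdfbdddfg')
  5 → (4, 'cgdgeaccdfbdddfg')
  6 → (15, 'dddfg')
  7 → (16, 'ddfg')
  8 → (12, 'dfbdddfg')
  9 → (17, 'dfg')
  10 → (6, 'dgeaccdfbdddfg')
  11 → (8, 'eaccdfbdddfg')
  12 → (2, 'eccgdgeaccdfbdddfg')
  13 → (0, 'egeccgdgeaccdfbdddfg')
  14 → (13, 'fbdddfg')
  15 → (18, 'fg')
  16 → (19, 'g')
  17 → (5, 'gdgeaccdfbdddfg')
  18 → (7, 'geaccdfbdddfg')
  19 → (1, 'geccgdgeaccdfbdddfg')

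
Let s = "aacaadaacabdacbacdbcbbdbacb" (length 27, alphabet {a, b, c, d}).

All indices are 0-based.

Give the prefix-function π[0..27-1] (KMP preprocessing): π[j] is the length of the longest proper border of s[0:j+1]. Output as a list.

[0, 1, 0, 1, 2, 0, 1, 2, 3, 4, 0, 0, 1, 0, 0, 1, 0, 0, 0, 0, 0, 0, 0, 0, 1, 0, 0]

π[0] = 0
j=1 s[j]='a': π[1]=1 (border 'a')
j=2 s[j]='c': k: 1→0; π[2]=0 (border '')
j=3 s[j]='a': π[3]=1 (border 'a')
j=4 s[j]='a': π[4]=2 (border 'aa')
j=5 s[j]='d': k: 2→1→0; π[5]=0 (border '')
j=6 s[j]='a': π[6]=1 (border 'a')
j=7 s[j]='a': π[7]=2 (border 'aa')
j=8 s[j]='c': π[8]=3 (border 'aac')
j=9 s[j]='a': π[9]=4 (border 'aaca')
j=10 s[j]='b': k: 4→1→0; π[10]=0 (border '')
j=11 s[j]='d': π[11]=0 (border '')
j=12 s[j]='a': π[12]=1 (border 'a')
j=13 s[j]='c': k: 1→0; π[13]=0 (border '')
j=14 s[j]='b': π[14]=0 (border '')
j=15 s[j]='a': π[15]=1 (border 'a')
j=16 s[j]='c': k: 1→0; π[16]=0 (border '')
j=17 s[j]='d': π[17]=0 (border '')
j=18 s[j]='b': π[18]=0 (border '')
j=19 s[j]='c': π[19]=0 (border '')
j=20 s[j]='b': π[20]=0 (border '')
j=21 s[j]='b': π[21]=0 (border '')
j=22 s[j]='d': π[22]=0 (border '')
j=23 s[j]='b': π[23]=0 (border '')
j=24 s[j]='a': π[24]=1 (border 'a')
j=25 s[j]='c': k: 1→0; π[25]=0 (border '')
j=26 s[j]='b': π[26]=0 (border '')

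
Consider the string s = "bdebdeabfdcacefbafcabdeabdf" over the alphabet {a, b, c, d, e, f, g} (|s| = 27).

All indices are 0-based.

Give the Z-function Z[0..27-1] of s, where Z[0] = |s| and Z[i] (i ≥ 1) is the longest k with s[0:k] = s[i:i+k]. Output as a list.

Z[0]=27
i=1: fresh scan; Z[1]=0
i=2: fresh scan; Z[2]=0
i=3: fresh scan; Z[3]=3 grow→box=[3,6)
i=4: min(r-i=2, Z[1]=0)=0; Z[4]=0
i=5: min(r-i=1, Z[2]=0)=0; Z[5]=0
i=6: fresh scan; Z[6]=0
i=7: fresh scan; Z[7]=1 grow→box=[7,8)
i=8: fresh scan; Z[8]=0
i=9: fresh scan; Z[9]=0
i=10: fresh scan; Z[10]=0
i=11: fresh scan; Z[11]=0
i=12: fresh scan; Z[12]=0
i=13: fresh scan; Z[13]=0
i=14: fresh scan; Z[14]=0
i=15: fresh scan; Z[15]=1 grow→box=[15,16)
i=16: fresh scan; Z[16]=0
i=17: fresh scan; Z[17]=0
i=18: fresh scan; Z[18]=0
i=19: fresh scan; Z[19]=0
i=20: fresh scan; Z[20]=3 grow→box=[20,23)
i=21: min(r-i=2, Z[1]=0)=0; Z[21]=0
i=22: min(r-i=1, Z[2]=0)=0; Z[22]=0
i=23: fresh scan; Z[23]=0
i=24: fresh scan; Z[24]=2 grow→box=[24,26)
i=25: min(r-i=1, Z[1]=0)=0; Z[25]=0
i=26: fresh scan; Z[26]=0

[27, 0, 0, 3, 0, 0, 0, 1, 0, 0, 0, 0, 0, 0, 0, 1, 0, 0, 0, 0, 3, 0, 0, 0, 2, 0, 0]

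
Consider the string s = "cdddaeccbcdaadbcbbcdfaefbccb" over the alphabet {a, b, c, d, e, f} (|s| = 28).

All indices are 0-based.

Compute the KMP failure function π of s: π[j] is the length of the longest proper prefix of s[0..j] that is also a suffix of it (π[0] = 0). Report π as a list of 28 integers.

π[0] = 0
j=1 s[j]='d': π[1]=0 (border '')
j=2 s[j]='d': π[2]=0 (border '')
j=3 s[j]='d': π[3]=0 (border '')
j=4 s[j]='a': π[4]=0 (border '')
j=5 s[j]='e': π[5]=0 (border '')
j=6 s[j]='c': π[6]=1 (border 'c')
j=7 s[j]='c': k: 1→0; π[7]=1 (border 'c')
j=8 s[j]='b': k: 1→0; π[8]=0 (border '')
j=9 s[j]='c': π[9]=1 (border 'c')
j=10 s[j]='d': π[10]=2 (border 'cd')
j=11 s[j]='a': k: 2→0; π[11]=0 (border '')
j=12 s[j]='a': π[12]=0 (border '')
j=13 s[j]='d': π[13]=0 (border '')
j=14 s[j]='b': π[14]=0 (border '')
j=15 s[j]='c': π[15]=1 (border 'c')
j=16 s[j]='b': k: 1→0; π[16]=0 (border '')
j=17 s[j]='b': π[17]=0 (border '')
j=18 s[j]='c': π[18]=1 (border 'c')
j=19 s[j]='d': π[19]=2 (border 'cd')
j=20 s[j]='f': k: 2→0; π[20]=0 (border '')
j=21 s[j]='a': π[21]=0 (border '')
j=22 s[j]='e': π[22]=0 (border '')
j=23 s[j]='f': π[23]=0 (border '')
j=24 s[j]='b': π[24]=0 (border '')
j=25 s[j]='c': π[25]=1 (border 'c')
j=26 s[j]='c': k: 1→0; π[26]=1 (border 'c')
j=27 s[j]='b': k: 1→0; π[27]=0 (border '')

[0, 0, 0, 0, 0, 0, 1, 1, 0, 1, 2, 0, 0, 0, 0, 1, 0, 0, 1, 2, 0, 0, 0, 0, 0, 1, 1, 0]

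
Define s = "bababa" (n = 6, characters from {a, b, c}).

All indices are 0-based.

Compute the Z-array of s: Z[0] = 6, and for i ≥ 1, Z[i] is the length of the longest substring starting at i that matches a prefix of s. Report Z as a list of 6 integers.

Z[0]=6
i=1: outside box; Z[1]=0
i=2: outside box; Z[2]=4 grow→box=[2,6)
i=3: min(r-i=3, Z[1]=0)=0; Z[3]=0
i=4: min(r-i=2, Z[2]=4)=2; Z[4]=2
i=5: min(r-i=1, Z[3]=0)=0; Z[5]=0

[6, 0, 4, 0, 2, 0]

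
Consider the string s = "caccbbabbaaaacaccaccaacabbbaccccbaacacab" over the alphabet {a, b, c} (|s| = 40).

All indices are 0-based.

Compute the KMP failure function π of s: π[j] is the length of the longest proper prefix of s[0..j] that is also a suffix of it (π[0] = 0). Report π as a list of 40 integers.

[0, 0, 1, 1, 0, 0, 0, 0, 0, 0, 0, 0, 0, 1, 2, 3, 4, 2, 3, 4, 2, 0, 1, 2, 0, 0, 0, 0, 1, 1, 1, 1, 0, 0, 0, 1, 2, 3, 2, 0]

π[0] = 0
j=1 s[j]='a': π[1]=0 (border '')
j=2 s[j]='c': π[2]=1 (border 'c')
j=3 s[j]='c': k: 1→0; π[3]=1 (border 'c')
j=4 s[j]='b': k: 1→0; π[4]=0 (border '')
j=5 s[j]='b': π[5]=0 (border '')
j=6 s[j]='a': π[6]=0 (border '')
j=7 s[j]='b': π[7]=0 (border '')
j=8 s[j]='b': π[8]=0 (border '')
j=9 s[j]='a': π[9]=0 (border '')
j=10 s[j]='a': π[10]=0 (border '')
j=11 s[j]='a': π[11]=0 (border '')
j=12 s[j]='a': π[12]=0 (border '')
j=13 s[j]='c': π[13]=1 (border 'c')
j=14 s[j]='a': π[14]=2 (border 'ca')
j=15 s[j]='c': π[15]=3 (border 'cac')
j=16 s[j]='c': π[16]=4 (border 'cacc')
j=17 s[j]='a': k: 4→1; π[17]=2 (border 'ca')
j=18 s[j]='c': π[18]=3 (border 'cac')
j=19 s[j]='c': π[19]=4 (border 'cacc')
j=20 s[j]='a': k: 4→1; π[20]=2 (border 'ca')
j=21 s[j]='a': k: 2→0; π[21]=0 (border '')
j=22 s[j]='c': π[22]=1 (border 'c')
j=23 s[j]='a': π[23]=2 (border 'ca')
j=24 s[j]='b': k: 2→0; π[24]=0 (border '')
j=25 s[j]='b': π[25]=0 (border '')
j=26 s[j]='b': π[26]=0 (border '')
j=27 s[j]='a': π[27]=0 (border '')
j=28 s[j]='c': π[28]=1 (border 'c')
j=29 s[j]='c': k: 1→0; π[29]=1 (border 'c')
j=30 s[j]='c': k: 1→0; π[30]=1 (border 'c')
j=31 s[j]='c': k: 1→0; π[31]=1 (border 'c')
j=32 s[j]='b': k: 1→0; π[32]=0 (border '')
j=33 s[j]='a': π[33]=0 (border '')
j=34 s[j]='a': π[34]=0 (border '')
j=35 s[j]='c': π[35]=1 (border 'c')
j=36 s[j]='a': π[36]=2 (border 'ca')
j=37 s[j]='c': π[37]=3 (border 'cac')
j=38 s[j]='a': k: 3→1; π[38]=2 (border 'ca')
j=39 s[j]='b': k: 2→0; π[39]=0 (border '')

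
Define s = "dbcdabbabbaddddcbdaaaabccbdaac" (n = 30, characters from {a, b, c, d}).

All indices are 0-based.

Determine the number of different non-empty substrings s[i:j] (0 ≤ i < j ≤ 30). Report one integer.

rank→(start, suffix):
  0 → (18, 'aaaabccbdaac')
  1 → (19, 'aaabccbdaac')
  2 → (20, 'aabccbdaac')
  3 → (27, 'aac')
  4 → (4, 'abbabbaddddcbdaaaabccbdaac')
  5 → (7, 'abbaddddcbdaaaabccbdaac')
  6 → (21, 'abccbdaac')
  7 → (28, 'ac')
  8 → (10, 'addddcbdaaaabccbdaac')
  9 → (6, 'babbaddddcbdaaaabccbdaac')
  10 → (9, 'baddddcbdaaaabccbdaac')
  11 → (5, 'bbabbaddddcbdaaaabccbdaac')
  12 → (8, 'bbaddddcbdaaaabccbdaac')
  13 → (22, 'bccbdaac')
  14 → (1, 'bcdabbabbaddddcbdaaaabccbdaac')
  15 → (16, 'bdaaaabccbdaac')
  16 → (25, 'bdaac')
  17 → (29, 'c')
  18 → (15, 'cbdaaaabccbdaac')
  19 → (24, 'cbdaac')
  20 → (23, 'ccbdaac')
  21 → (2, 'cdabbabbaddddcbdaaaabccbdaac')
  22 → (17, 'daaaabccbdaac')
  23 → (26, 'daac')
  24 → (3, 'dabbabbaddddcbdaaaabccbdaac')
  25 → (0, 'dbcdabbabbaddddcbdaaaabccbdaac')
  26 → (14, 'dcbdaaaabccbdaac')
  27 → (13, 'ddcbdaaaabccbdaac')
  28 → (12, 'dddcbdaaaabccbdaac')
  29 → (11, 'ddddcbdaaaabccbdaac')

SA = [18, 19, 20, 27, 4, 7, 21, 28, 10, 6, 9, 5, 8, 22, 1, 16, 25, 29, 15, 24, 23, 2, 17, 26, 3, 0, 14, 13, 12, 11]
rank  pair      lcp
   1  s[18:],s[19:]  3  'aaa'
   2  s[19:],s[20:]  2  'aa'
   3  s[20:],s[27:]  2  'aa'
   4  s[27:],s[4:]  1  'a'
   5  s[4:],s[7:]  4  'abba'
   6  s[7:],s[21:]  2  'ab'
   7  s[21:],s[28:]  1  'a'
   8  s[28:],s[10:]  1  'a'
   9  s[10:],s[6:]  0  ''
  10  s[6:],s[9:]  2  'ba'
  11  s[9:],s[5:]  1  'b'
  12  s[5:],s[8:]  3  'bba'
  13  s[8:],s[22:]  1  'b'
  14  s[22:],s[1:]  2  'bc'
  15  s[1:],s[16:]  1  'b'
  16  s[16:],s[25:]  4  'bdaa'
  17  s[25:],s[29:]  0  ''
  18  s[29:],s[15:]  1  'c'
  19  s[15:],s[24:]  5  'cbdaa'
  20  s[24:],s[23:]  1  'c'
  21  s[23:],s[2:]  1  'c'
  22  s[2:],s[17:]  0  ''
  23  s[17:],s[26:]  3  'daa'
  24  s[26:],s[3:]  2  'da'
  25  s[3:],s[0:]  1  'd'
  26  s[0:],s[14:]  1  'd'
  27  s[14:],s[13:]  1  'd'
  28  s[13:],s[12:]  2  'dd'
  29  s[12:],s[11:]  3  'ddd'

n(n+1)/2 = 30·31/2 = 465
Σ LCP = 0 + 3 + 2 + 2 + 1 + 4 + 2 + 1 + 1 + 0 + 2 + 1 + 3 + 1 + 2 + 1 + 4 + 0 + 1 + 5 + 1 + 1 + 0 + 3 + 2 + 1 + 1 + 1 + 2 + 3 = 51
distinct = 465 − 51 = 414

414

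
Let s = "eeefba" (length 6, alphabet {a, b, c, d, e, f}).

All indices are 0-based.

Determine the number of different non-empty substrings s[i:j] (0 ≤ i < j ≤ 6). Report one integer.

18

rank→(start, suffix):
  0 → (5, 'a')
  1 → (4, 'ba')
  2 → (0, 'eeefba')
  3 → (1, 'eefba')
  4 → (2, 'efba')
  5 → (3, 'fba')

SA = [5, 4, 0, 1, 2, 3]
i: (SA[i-1],SA[i]) lcp shared
  1: (5,4) 0 ''
  2: (4,0) 0 ''
  3: (0,1) 2 'ee'
  4: (1,2) 1 'e'
  5: (2,3) 0 ''

n(n+1)/2 = 6·7/2 = 21
Σ LCP = 0 + 0 + 0 + 2 + 1 + 0 = 3
distinct = 21 − 3 = 18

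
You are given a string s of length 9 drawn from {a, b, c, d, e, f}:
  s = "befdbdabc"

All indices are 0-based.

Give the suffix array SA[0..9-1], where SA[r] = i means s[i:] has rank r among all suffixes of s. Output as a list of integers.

[6, 7, 4, 0, 8, 5, 3, 1, 2]

rank | idx | suffix
   0 |   6 | abc
   1 |   7 | bc
   2 |   4 | bdabc
   3 |   0 | befdbdabc
   4 |   8 | c
   5 |   5 | dabc
   6 |   3 | dbdabc
   7 |   1 | efdbdabc
   8 |   2 | fdbdabc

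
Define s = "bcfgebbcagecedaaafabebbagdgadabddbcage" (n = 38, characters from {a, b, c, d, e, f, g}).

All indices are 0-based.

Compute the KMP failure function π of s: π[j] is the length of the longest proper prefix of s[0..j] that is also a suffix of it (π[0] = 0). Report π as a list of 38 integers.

[0, 0, 0, 0, 0, 1, 1, 2, 0, 0, 0, 0, 0, 0, 0, 0, 0, 0, 0, 1, 0, 1, 1, 0, 0, 0, 0, 0, 0, 0, 1, 0, 0, 1, 2, 0, 0, 0]

π[0] = 0
j=1 s[j]='c': π[1]=0 (border '')
j=2 s[j]='f': π[2]=0 (border '')
j=3 s[j]='g': π[3]=0 (border '')
j=4 s[j]='e': π[4]=0 (border '')
j=5 s[j]='b': π[5]=1 (border 'b')
j=6 s[j]='b': k: 1→0; π[6]=1 (border 'b')
j=7 s[j]='c': π[7]=2 (border 'bc')
j=8 s[j]='a': k: 2→0; π[8]=0 (border '')
j=9 s[j]='g': π[9]=0 (border '')
j=10 s[j]='e': π[10]=0 (border '')
j=11 s[j]='c': π[11]=0 (border '')
j=12 s[j]='e': π[12]=0 (border '')
j=13 s[j]='d': π[13]=0 (border '')
j=14 s[j]='a': π[14]=0 (border '')
j=15 s[j]='a': π[15]=0 (border '')
j=16 s[j]='a': π[16]=0 (border '')
j=17 s[j]='f': π[17]=0 (border '')
j=18 s[j]='a': π[18]=0 (border '')
j=19 s[j]='b': π[19]=1 (border 'b')
j=20 s[j]='e': k: 1→0; π[20]=0 (border '')
j=21 s[j]='b': π[21]=1 (border 'b')
j=22 s[j]='b': k: 1→0; π[22]=1 (border 'b')
j=23 s[j]='a': k: 1→0; π[23]=0 (border '')
j=24 s[j]='g': π[24]=0 (border '')
j=25 s[j]='d': π[25]=0 (border '')
j=26 s[j]='g': π[26]=0 (border '')
j=27 s[j]='a': π[27]=0 (border '')
j=28 s[j]='d': π[28]=0 (border '')
j=29 s[j]='a': π[29]=0 (border '')
j=30 s[j]='b': π[30]=1 (border 'b')
j=31 s[j]='d': k: 1→0; π[31]=0 (border '')
j=32 s[j]='d': π[32]=0 (border '')
j=33 s[j]='b': π[33]=1 (border 'b')
j=34 s[j]='c': π[34]=2 (border 'bc')
j=35 s[j]='a': k: 2→0; π[35]=0 (border '')
j=36 s[j]='g': π[36]=0 (border '')
j=37 s[j]='e': π[37]=0 (border '')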